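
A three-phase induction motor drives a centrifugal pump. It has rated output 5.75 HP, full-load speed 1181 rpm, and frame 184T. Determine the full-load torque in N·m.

34.7 N·m

P_out = 5.75 × 746 = 4290 W
ω = 2π × 1181/60 = 123.7 rad/s
τ = P_out/ω = 4290/123.7 = 34.7 N·m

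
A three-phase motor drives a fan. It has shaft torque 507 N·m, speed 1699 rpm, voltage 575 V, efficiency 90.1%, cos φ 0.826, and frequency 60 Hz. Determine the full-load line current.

ω = 2π×1699/60 = 177.9 rad/s; P_out = τω = 507 × 177.9 = 90195 W
P_in = P_out / η = 90195 / 0.901 = 100105 W
I_L = P_in / (√3·V_L·cosφ) = 100105 / (1.732 × 575 × 0.826) = 122 A

122 A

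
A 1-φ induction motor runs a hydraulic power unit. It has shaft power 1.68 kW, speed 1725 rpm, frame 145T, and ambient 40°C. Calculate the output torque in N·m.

ω = 2π × 1725/60 = 180.6 rad/s
τ = P/ω = 1680/180.6 = 9.3 N·m

9.3 N·m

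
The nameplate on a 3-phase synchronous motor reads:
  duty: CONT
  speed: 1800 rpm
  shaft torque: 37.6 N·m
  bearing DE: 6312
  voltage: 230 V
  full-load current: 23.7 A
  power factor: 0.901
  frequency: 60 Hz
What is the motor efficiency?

83.3 %

ω = 2π × 1800/60 = 188.5 rad/s; P_out = τω = 37.6 × 188.5 = 7088 W
P_in = √3·V_L·I_L·cosφ = 1.732 × 230 × 23.7 × 0.901 = 8506 W
η = P_out / P_in = 7088 / 8506 = 0.833 = 83.3%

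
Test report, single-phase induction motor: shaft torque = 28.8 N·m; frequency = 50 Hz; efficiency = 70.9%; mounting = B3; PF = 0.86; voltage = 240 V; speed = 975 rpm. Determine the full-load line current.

ω = 2π×975/60 = 102.1 rad/s; P_out = τω = 28.8 × 102.1 = 2940 W
P_in = P_out / η = 2940 / 0.709 = 4147 W
I = P_in / (V·cosφ) = 4147 / (240 × 0.86) = 20.1 A

20.1 A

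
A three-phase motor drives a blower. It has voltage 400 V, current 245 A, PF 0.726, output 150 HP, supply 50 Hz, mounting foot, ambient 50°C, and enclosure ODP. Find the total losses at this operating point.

P_in = √3·V·I·cosφ = 1.732×400×245×0.726 = 123228 W
P_out = 150×746 = 111900 W
Losses = P_in − P_out = 123228 − 111900 = 11328 W

11.3 kW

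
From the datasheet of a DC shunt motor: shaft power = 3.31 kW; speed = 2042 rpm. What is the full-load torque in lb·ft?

11.4 lb·ft

ω = 2π × 2042/60 = 213.8 rad/s
τ = P/ω = 3310/213.8 = 15.48 N·m
In lb·ft: 15.48/1.356 = 11.4 lb·ft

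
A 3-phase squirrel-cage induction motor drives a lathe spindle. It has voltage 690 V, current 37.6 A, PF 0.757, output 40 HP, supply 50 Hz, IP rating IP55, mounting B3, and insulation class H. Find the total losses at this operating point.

4180 W

P_in = √3·V·I·cosφ = 1.732×690×37.6×0.757 = 34016 W
P_out = 40×746 = 29840 W
Losses = P_in − P_out = 34016 − 29840 = 4176 W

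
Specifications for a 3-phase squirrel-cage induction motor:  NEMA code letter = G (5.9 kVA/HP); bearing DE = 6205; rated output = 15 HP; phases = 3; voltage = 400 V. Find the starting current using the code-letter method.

128 A

S_LR = 5.9 × 15 = 88.5 kVA
I_LR = S_LR/(√3·V_L) = 88500/(1.732×400) = 128 A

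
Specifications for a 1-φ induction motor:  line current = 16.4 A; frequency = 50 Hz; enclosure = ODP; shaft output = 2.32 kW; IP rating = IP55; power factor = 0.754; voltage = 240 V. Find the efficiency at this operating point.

P_out = 2.32 kW = 2320 W
P_in = V·I·cosφ = 240 × 16.4 × 0.754 = 2968 W
η = P_out / P_in = 2320 / 2968 = 0.782 = 78.2%

78.2 %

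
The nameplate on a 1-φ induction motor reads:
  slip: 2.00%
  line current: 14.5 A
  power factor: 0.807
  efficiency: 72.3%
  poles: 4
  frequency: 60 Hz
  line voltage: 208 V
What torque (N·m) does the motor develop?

P_in = V·I·cosφ = 208 × 14.5 × 0.807 = 2434 W
P_out = η·P_in = 0.723 × 2434 = 1760 W
n_s = 120×60/4 = 1800 rpm; n = 1800×(1−0.02) = 1764 rpm
ω = 2π×1764/60 = 184.7 rad/s
τ = P_out/ω = 1760/184.7 = 9.53 N·m

9.53 N·m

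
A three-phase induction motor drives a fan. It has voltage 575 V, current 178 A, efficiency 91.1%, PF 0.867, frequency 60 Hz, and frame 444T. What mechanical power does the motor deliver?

P_in = √3·V·I·cosφ = 1.732 × 575 × 178 × 0.867 = 153693 W
P_out = η·P_in = 0.911 × 153693 = 140014 W

140 kW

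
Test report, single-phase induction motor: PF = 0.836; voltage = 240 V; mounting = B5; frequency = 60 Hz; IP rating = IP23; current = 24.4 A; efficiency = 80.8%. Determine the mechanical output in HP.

5.3 HP

P_in = V·I·cosφ = 240 × 24.4 × 0.836 = 4896 W
P_out = η·P_in = 0.808 × 4896 = 3956 W
= 3956/746 = 5.3 HP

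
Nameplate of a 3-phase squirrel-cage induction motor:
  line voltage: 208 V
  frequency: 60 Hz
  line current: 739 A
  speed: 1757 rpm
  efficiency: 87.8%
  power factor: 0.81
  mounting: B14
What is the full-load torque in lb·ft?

P_in = √3·V·I·cosφ = 1.732 × 208 × 739 × 0.81 = 215646 W
P_out = η·P_in = 0.878 × 215646 = 189337 W
n = 1757 rpm
ω = 2π×1757/60 = 184 rad/s
τ = P_out/ω = 189337/184 = 1029 N·m
In lb·ft: 1029/1.356 = 759 lb·ft

759 lb·ft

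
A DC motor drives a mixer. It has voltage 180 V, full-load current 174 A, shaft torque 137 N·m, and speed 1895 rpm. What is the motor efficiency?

ω = 2π × 1895/60 = 198.4 rad/s; P_out = τω = 137 × 198.4 = 27181 W
P_in = V·I = 180 × 174 = 31320 W
η = P_out / P_in = 27181 / 31320 = 0.868 = 86.8%

86.8 %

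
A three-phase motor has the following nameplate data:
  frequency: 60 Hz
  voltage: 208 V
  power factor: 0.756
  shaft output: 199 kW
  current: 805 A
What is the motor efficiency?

P_out = 199 kW = 199000 W
P_in = √3·V_L·I_L·cosφ = 1.732 × 208 × 805 × 0.756 = 219245 W
η = P_out / P_in = 199000 / 219245 = 0.908 = 90.8%

90.8 %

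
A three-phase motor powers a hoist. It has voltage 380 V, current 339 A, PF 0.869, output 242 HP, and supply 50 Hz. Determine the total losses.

P_in = √3·V·I·cosφ = 1.732×380×339×0.869 = 193888 W
P_out = 242×746 = 180532 W
Losses = P_in − P_out = 193888 − 180532 = 13356 W

13.4 kW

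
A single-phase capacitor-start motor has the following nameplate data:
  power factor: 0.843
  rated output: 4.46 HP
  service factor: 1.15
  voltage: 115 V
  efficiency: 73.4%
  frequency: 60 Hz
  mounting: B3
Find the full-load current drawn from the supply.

46.8 A

P_out = 4.46 × 746 = 3327 W
P_in = P_out / η = 3327 / 0.734 = 4533 W
I = P_in / (V·cosφ) = 4533 / (115 × 0.843) = 46.8 A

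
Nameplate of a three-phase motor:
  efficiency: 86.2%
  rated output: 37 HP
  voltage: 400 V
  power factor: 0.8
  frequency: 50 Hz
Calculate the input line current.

P_out = 37 × 746 = 27602 W
P_in = P_out / η = 27602 / 0.862 = 32021 W
I_L = P_in / (√3·V_L·cosφ) = 32021 / (1.732 × 400 × 0.8) = 57.8 A

57.8 A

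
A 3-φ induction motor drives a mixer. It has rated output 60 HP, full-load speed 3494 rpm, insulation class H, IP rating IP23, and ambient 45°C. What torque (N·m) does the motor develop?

P_out = 60 × 746 = 44760 W
ω = 2π × 3494/60 = 365.9 rad/s
τ = P_out/ω = 44760/365.9 = 122 N·m

122 N·m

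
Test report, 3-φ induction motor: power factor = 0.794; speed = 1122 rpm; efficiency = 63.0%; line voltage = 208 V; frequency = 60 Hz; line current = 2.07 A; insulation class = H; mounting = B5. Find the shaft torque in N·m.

P_in = √3·V·I·cosφ = 1.732 × 208 × 2.07 × 0.794 = 592 W
P_out = η·P_in = 0.63 × 592 = 373 W
n = 1122 rpm
ω = 2π×1122/60 = 117.5 rad/s
τ = P_out/ω = 373/117.5 = 3.17 N·m

3.17 N·m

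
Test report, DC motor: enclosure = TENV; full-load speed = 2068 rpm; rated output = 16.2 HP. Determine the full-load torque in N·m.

55.8 N·m

P_out = 16.2 × 746 = 12085 W
ω = 2π × 2068/60 = 216.6 rad/s
τ = P_out/ω = 12085/216.6 = 55.8 N·m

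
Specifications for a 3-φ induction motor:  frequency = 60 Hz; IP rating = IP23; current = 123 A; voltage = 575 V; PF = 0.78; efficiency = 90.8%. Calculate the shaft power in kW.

86.8 kW

P_in = √3·V·I·cosφ = 1.732 × 575 × 123 × 0.78 = 95547 W
P_out = η·P_in = 0.908 × 95547 = 86757 W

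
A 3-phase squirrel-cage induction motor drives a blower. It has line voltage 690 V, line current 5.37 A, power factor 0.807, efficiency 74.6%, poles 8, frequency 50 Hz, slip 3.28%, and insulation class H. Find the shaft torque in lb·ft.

37.5 lb·ft

P_in = √3·V·I·cosφ = 1.732 × 690 × 5.37 × 0.807 = 5179 W
P_out = η·P_in = 0.746 × 5179 = 3864 W
n_s = 120×50/8 = 750 rpm; n = 750×(1−0.0328) = 725 rpm
ω = 2π×725/60 = 75.92 rad/s
τ = P_out/ω = 3864/75.92 = 50.9 N·m
In lb·ft: 50.9/1.356 = 37.5 lb·ft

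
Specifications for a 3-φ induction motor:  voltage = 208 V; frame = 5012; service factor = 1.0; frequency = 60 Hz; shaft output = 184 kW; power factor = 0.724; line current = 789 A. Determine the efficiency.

89.4 %

P_out = 184 kW = 184000 W
P_in = √3·V_L·I_L·cosφ = 1.732 × 208 × 789 × 0.724 = 205791 W
η = P_out / P_in = 184000 / 205791 = 0.894 = 89.4%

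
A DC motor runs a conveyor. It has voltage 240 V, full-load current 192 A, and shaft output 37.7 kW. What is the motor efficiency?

81.8 %

P_out = 37.7 kW = 37700 W
P_in = V·I = 240 × 192 = 46080 W
η = P_out / P_in = 37700 / 46080 = 0.818 = 81.8%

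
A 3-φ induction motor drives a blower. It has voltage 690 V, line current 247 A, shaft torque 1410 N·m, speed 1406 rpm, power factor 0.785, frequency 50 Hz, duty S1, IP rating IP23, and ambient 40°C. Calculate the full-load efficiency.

ω = 2π × 1406/60 = 147.2 rad/s; P_out = τω = 1410 × 147.2 = 207552 W
P_in = √3·V_L·I_L·cosφ = 1.732 × 690 × 247 × 0.785 = 231720 W
η = P_out / P_in = 207552 / 231720 = 0.896 = 89.6%

89.6 %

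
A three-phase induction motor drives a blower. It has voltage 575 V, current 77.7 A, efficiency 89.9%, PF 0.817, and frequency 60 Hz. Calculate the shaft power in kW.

56.8 kW

P_in = √3·V·I·cosφ = 1.732 × 575 × 77.7 × 0.817 = 63221 W
P_out = η·P_in = 0.899 × 63221 = 56836 W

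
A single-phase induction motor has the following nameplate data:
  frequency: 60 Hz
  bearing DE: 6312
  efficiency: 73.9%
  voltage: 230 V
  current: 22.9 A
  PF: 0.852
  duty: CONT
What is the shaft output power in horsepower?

P_in = V·I·cosφ = 230 × 22.9 × 0.852 = 4487 W
P_out = η·P_in = 0.739 × 4487 = 3316 W
= 3316/746 = 4.45 HP

4.45 HP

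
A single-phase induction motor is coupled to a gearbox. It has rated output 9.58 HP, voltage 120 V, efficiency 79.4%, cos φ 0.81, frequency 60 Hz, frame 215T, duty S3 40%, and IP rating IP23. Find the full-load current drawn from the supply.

92.6 A

P_out = 9.58 × 746 = 7147 W
P_in = P_out / η = 7147 / 0.794 = 9001 W
I = P_in / (V·cosφ) = 9001 / (120 × 0.81) = 92.6 A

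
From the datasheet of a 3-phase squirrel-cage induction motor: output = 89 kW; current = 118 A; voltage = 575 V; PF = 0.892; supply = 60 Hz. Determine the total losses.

15.8 kW

P_in = √3·V·I·cosφ = 1.732×575×118×0.892 = 104824 W
P_out = 89000 W
Losses = P_in − P_out = 104824 − 89000 = 15824 W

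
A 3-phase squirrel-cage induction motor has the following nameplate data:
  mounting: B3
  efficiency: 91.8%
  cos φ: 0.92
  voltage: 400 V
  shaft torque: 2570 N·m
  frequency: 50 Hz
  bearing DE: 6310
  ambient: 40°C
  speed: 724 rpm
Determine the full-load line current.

ω = 2π×724/60 = 75.82 rad/s; P_out = τω = 2570 × 75.82 = 194857 W
P_in = P_out / η = 194857 / 0.918 = 212263 W
I_L = P_in / (√3·V_L·cosφ) = 212263 / (1.732 × 400 × 0.92) = 333 A

333 A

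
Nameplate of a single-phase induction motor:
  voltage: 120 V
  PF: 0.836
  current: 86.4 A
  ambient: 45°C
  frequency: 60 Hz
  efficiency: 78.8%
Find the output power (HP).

P_in = V·I·cosφ = 120 × 86.4 × 0.836 = 8668 W
P_out = η·P_in = 0.788 × 8668 = 6830 W
= 6830/746 = 9.16 HP

9.16 HP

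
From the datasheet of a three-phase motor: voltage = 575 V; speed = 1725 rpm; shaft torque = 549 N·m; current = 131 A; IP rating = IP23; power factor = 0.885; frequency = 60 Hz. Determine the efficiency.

85.9 %

ω = 2π × 1725/60 = 180.6 rad/s; P_out = τω = 549 × 180.6 = 99149 W
P_in = √3·V_L·I_L·cosφ = 1.732 × 575 × 131 × 0.885 = 115460 W
η = P_out / P_in = 99149 / 115460 = 0.859 = 85.9%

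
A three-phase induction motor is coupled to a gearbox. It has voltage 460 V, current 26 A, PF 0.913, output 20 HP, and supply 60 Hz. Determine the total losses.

3990 W

P_in = √3·V·I·cosφ = 1.732×460×26×0.913 = 18913 W
P_out = 20×746 = 14920 W
Losses = P_in − P_out = 18913 − 14920 = 3993 W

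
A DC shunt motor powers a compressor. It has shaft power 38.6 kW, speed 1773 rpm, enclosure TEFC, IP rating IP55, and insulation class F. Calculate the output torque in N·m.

208 N·m

ω = 2π × 1773/60 = 185.7 rad/s
τ = P/ω = 38600/185.7 = 208 N·m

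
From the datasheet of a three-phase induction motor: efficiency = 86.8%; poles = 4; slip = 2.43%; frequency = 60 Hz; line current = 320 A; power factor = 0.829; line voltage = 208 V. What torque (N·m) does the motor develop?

P_in = √3·V·I·cosφ = 1.732 × 208 × 320 × 0.829 = 95569 W
P_out = η·P_in = 0.868 × 95569 = 82954 W
n_s = 120×60/4 = 1800 rpm; n = 1800×(1−0.0243) = 1756 rpm
ω = 2π×1756/60 = 183.9 rad/s
τ = P_out/ω = 82954/183.9 = 451 N·m

451 N·m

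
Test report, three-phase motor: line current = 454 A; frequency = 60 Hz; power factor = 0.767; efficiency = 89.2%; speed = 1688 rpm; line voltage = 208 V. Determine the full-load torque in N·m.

633 N·m

P_in = √3·V·I·cosφ = 1.732 × 208 × 454 × 0.767 = 125448 W
P_out = η·P_in = 0.892 × 125448 = 111900 W
n = 1688 rpm
ω = 2π×1688/60 = 176.8 rad/s
τ = P_out/ω = 111900/176.8 = 633 N·m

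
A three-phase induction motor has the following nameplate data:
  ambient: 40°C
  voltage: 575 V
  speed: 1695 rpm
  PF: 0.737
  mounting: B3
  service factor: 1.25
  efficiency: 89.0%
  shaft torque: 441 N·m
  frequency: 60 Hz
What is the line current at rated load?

ω = 2π×1695/60 = 177.5 rad/s; P_out = τω = 441 × 177.5 = 78278 W
P_in = P_out / η = 78278 / 0.890 = 87953 W
I_L = P_in / (√3·V_L·cosφ) = 87953 / (1.732 × 575 × 0.737) = 120 A

120 A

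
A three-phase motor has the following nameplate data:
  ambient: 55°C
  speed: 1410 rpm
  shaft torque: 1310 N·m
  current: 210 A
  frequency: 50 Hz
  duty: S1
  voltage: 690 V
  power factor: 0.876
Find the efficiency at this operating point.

88.0 %

ω = 2π × 1410/60 = 147.7 rad/s; P_out = τω = 1310 × 147.7 = 193487 W
P_in = √3·V_L·I_L·cosφ = 1.732 × 690 × 210 × 0.876 = 219847 W
η = P_out / P_in = 193487 / 219847 = 0.880 = 88.0%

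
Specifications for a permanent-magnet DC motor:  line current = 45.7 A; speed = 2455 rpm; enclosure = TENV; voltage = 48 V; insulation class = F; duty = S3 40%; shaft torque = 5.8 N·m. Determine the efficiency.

ω = 2π × 2455/60 = 257.1 rad/s; P_out = τω = 5.8 × 257.1 = 1491 W
P_in = V·I = 48 × 45.7 = 2194 W
η = P_out / P_in = 1491 / 2194 = 0.680 = 68.0%

68.0 %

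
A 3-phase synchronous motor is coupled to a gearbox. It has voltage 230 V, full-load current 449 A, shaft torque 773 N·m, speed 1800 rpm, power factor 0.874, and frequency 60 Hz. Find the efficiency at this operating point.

ω = 2π × 1800/60 = 188.5 rad/s; P_out = τω = 773 × 188.5 = 145711 W
P_in = √3·V_L·I_L·cosφ = 1.732 × 230 × 449 × 0.874 = 156327 W
η = P_out / P_in = 145711 / 156327 = 0.932 = 93.2%

93.2 %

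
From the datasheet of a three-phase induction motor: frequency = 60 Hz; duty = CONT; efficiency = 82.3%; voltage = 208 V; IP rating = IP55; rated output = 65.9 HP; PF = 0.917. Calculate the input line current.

P_out = 65.9 × 746 = 49161 W
P_in = P_out / η = 49161 / 0.823 = 59734 W
I_L = P_in / (√3·V_L·cosφ) = 59734 / (1.732 × 208 × 0.917) = 181 A

181 A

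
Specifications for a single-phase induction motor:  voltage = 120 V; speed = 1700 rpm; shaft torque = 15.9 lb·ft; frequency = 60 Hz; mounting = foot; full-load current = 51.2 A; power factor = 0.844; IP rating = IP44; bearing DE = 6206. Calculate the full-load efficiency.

74.0 %

τ = 15.9 lb·ft × 1.356 = 21.56 N·m
ω = 2π × 1700/60 = 178 rad/s; P_out = τω = 21.56 × 178 = 3838 W
P_in = V·I·cosφ = 120 × 51.2 × 0.844 = 5186 W
η = P_out / P_in = 3838 / 5186 = 0.740 = 74.0%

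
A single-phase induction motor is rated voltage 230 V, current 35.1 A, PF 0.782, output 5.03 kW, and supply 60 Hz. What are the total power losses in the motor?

1280 W

P_in = V·I·cosφ = 230×35.1×0.782 = 6313 W
P_out = 5030 W
Losses = P_in − P_out = 6313 − 5030 = 1283 W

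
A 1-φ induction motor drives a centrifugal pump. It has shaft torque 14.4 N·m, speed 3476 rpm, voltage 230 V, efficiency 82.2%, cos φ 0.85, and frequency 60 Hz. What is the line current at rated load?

ω = 2π×3476/60 = 364 rad/s; P_out = τω = 14.4 × 364 = 5242 W
P_in = P_out / η = 5242 / 0.822 = 6377 W
I = P_in / (V·cosφ) = 6377 / (230 × 0.85) = 32.6 A

32.6 A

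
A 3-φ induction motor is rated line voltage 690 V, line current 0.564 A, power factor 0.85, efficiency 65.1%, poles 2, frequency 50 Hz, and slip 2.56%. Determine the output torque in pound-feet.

0.899 lb·ft

P_in = √3·V·I·cosφ = 1.732 × 690 × 0.564 × 0.85 = 573 W
P_out = η·P_in = 0.651 × 573 = 373 W
n_s = 120×50/2 = 3000 rpm; n = 3000×(1−0.0256) = 2923 rpm
ω = 2π×2923/60 = 306.1 rad/s
τ = P_out/ω = 373/306.1 = 1.219 N·m
In lb·ft: 1.219/1.356 = 0.899 lb·ft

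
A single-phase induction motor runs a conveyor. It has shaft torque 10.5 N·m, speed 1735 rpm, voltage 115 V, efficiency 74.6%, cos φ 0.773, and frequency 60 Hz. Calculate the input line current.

28.8 A

ω = 2π×1735/60 = 181.7 rad/s; P_out = τω = 10.5 × 181.7 = 1908 W
P_in = P_out / η = 1908 / 0.746 = 2558 W
I = P_in / (V·cosφ) = 2558 / (115 × 0.773) = 28.8 A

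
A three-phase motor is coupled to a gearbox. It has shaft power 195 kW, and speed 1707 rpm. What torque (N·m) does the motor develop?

ω = 2π × 1707/60 = 178.8 rad/s
τ = P/ω = 195000/178.8 = 1090 N·m

1090 N·m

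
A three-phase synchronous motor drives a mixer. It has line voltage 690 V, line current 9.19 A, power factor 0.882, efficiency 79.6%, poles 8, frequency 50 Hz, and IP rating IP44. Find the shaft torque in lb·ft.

P_in = √3·V·I·cosφ = 1.732 × 690 × 9.19 × 0.882 = 9687 W
P_out = η·P_in = 0.796 × 9687 = 7711 W
n = n_s = 120×50/8 = 750 rpm (synchronous)
ω = 2π×750/60 = 78.54 rad/s
τ = P_out/ω = 7711/78.54 = 98.18 N·m
In lb·ft: 98.18/1.356 = 72.4 lb·ft

72.4 lb·ft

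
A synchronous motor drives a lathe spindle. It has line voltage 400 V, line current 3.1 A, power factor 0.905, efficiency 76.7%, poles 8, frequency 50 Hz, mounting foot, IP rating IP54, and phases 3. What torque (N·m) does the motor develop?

19 N·m

P_in = √3·V·I·cosφ = 1.732 × 400 × 3.1 × 0.905 = 1944 W
P_out = η·P_in = 0.767 × 1944 = 1491 W
n = n_s = 120×50/8 = 750 rpm (synchronous)
ω = 2π×750/60 = 78.54 rad/s
τ = P_out/ω = 1491/78.54 = 19 N·m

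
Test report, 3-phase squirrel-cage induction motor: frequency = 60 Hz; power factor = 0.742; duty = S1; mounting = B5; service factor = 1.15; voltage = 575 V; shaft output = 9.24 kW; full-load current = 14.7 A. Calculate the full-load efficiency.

P_out = 9.24 kW = 9240 W
P_in = √3·V_L·I_L·cosφ = 1.732 × 575 × 14.7 × 0.742 = 10863 W
η = P_out / P_in = 9240 / 10863 = 0.851 = 85.1%

85.1 %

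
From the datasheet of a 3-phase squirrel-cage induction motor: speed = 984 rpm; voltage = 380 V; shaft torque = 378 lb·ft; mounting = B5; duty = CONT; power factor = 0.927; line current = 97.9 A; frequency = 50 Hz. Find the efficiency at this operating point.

88.4 %

τ = 378 lb·ft × 1.356 = 512.6 N·m
ω = 2π × 984/60 = 103 rad/s; P_out = τω = 512.6 × 103 = 52798 W
P_in = √3·V_L·I_L·cosφ = 1.732 × 380 × 97.9 × 0.927 = 59730 W
η = P_out / P_in = 52798 / 59730 = 0.884 = 88.4%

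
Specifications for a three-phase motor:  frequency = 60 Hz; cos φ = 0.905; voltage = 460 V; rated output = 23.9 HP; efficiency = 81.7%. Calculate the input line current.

P_out = 23.9 × 746 = 17829 W
P_in = P_out / η = 17829 / 0.817 = 21823 W
I_L = P_in / (√3·V_L·cosφ) = 21823 / (1.732 × 460 × 0.905) = 30.3 A

30.3 A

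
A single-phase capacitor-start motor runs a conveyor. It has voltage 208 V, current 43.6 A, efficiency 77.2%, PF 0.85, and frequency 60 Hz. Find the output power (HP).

P_in = V·I·cosφ = 208 × 43.6 × 0.85 = 7708 W
P_out = η·P_in = 0.772 × 7708 = 5951 W
= 5951/746 = 7.98 HP

7.98 HP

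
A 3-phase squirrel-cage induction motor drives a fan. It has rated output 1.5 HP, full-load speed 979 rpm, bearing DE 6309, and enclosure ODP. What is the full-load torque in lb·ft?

8.05 lb·ft

P_out = 1.5 × 746 = 1119 W
ω = 2π × 979/60 = 102.5 rad/s
τ = P_out/ω = 1119/102.5 = 10.92 N·m
In lb·ft: 10.92/1.356 = 8.05 lb·ft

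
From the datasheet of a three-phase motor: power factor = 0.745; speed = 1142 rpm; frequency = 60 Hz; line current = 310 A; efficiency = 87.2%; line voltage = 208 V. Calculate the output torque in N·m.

P_in = √3·V·I·cosφ = 1.732 × 208 × 310 × 0.745 = 83201 W
P_out = η·P_in = 0.872 × 83201 = 72551 W
n = 1142 rpm
ω = 2π×1142/60 = 119.6 rad/s
τ = P_out/ω = 72551/119.6 = 607 N·m

607 N·m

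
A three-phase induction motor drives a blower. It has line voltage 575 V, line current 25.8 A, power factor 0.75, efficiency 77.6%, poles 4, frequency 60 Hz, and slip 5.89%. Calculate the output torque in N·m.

P_in = √3·V·I·cosφ = 1.732 × 575 × 25.8 × 0.75 = 19271 W
P_out = η·P_in = 0.776 × 19271 = 14954 W
n_s = 120×60/4 = 1800 rpm; n = 1800×(1−0.0589) = 1694 rpm
ω = 2π×1694/60 = 177.4 rad/s
τ = P_out/ω = 14954/177.4 = 84.3 N·m

84.3 N·m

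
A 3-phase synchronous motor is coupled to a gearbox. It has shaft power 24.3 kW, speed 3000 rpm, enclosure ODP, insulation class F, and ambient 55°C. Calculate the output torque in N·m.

77.3 N·m

ω = 2π × 3000/60 = 314.2 rad/s
τ = P/ω = 24300/314.2 = 77.3 N·m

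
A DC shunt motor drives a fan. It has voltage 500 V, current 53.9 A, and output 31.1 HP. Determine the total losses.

P_in = V·I = 500×53.9 = 26950 W
P_out = 31.1×746 = 23201 W
Losses = P_in − P_out = 26950 − 23201 = 3749 W

3750 W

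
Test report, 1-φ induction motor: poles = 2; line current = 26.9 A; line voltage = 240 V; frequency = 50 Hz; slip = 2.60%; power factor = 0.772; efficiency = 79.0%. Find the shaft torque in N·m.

12.9 N·m

P_in = V·I·cosφ = 240 × 26.9 × 0.772 = 4984 W
P_out = η·P_in = 0.79 × 4984 = 3937 W
n_s = 120×50/2 = 3000 rpm; n = 3000×(1−0.026) = 2922 rpm
ω = 2π×2922/60 = 306 rad/s
τ = P_out/ω = 3937/306 = 12.9 N·m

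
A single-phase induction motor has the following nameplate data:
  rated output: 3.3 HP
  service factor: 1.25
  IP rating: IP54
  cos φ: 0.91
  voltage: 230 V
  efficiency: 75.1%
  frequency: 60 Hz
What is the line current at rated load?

P_out = 3.3 × 746 = 2462 W
P_in = P_out / η = 2462 / 0.751 = 3278 W
I = P_in / (V·cosφ) = 3278 / (230 × 0.91) = 15.7 A

15.7 A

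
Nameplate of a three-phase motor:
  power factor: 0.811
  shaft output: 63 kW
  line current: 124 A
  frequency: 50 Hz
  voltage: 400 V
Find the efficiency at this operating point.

P_out = 63 kW = 63000 W
P_in = √3·V_L·I_L·cosφ = 1.732 × 400 × 124 × 0.811 = 69671 W
η = P_out / P_in = 63000 / 69671 = 0.904 = 90.4%

90.4 %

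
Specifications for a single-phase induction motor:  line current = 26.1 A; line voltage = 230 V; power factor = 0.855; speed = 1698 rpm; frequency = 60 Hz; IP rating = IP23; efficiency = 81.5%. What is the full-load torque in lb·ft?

P_in = V·I·cosφ = 230 × 26.1 × 0.855 = 5133 W
P_out = η·P_in = 0.815 × 5133 = 4183 W
n = 1698 rpm
ω = 2π×1698/60 = 177.8 rad/s
τ = P_out/ω = 4183/177.8 = 23.53 N·m
In lb·ft: 23.53/1.356 = 17.4 lb·ft

17.4 lb·ft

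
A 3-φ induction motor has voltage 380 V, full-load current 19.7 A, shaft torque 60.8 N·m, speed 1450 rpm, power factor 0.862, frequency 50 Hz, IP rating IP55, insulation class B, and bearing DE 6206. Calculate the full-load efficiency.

ω = 2π × 1450/60 = 151.8 rad/s; P_out = τω = 60.8 × 151.8 = 9229 W
P_in = √3·V_L·I_L·cosφ = 1.732 × 380 × 19.7 × 0.862 = 11176 W
η = P_out / P_in = 9229 / 11176 = 0.826 = 82.6%

82.6 %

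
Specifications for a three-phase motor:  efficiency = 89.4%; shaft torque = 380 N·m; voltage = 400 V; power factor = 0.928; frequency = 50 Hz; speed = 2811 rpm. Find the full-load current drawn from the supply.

195 A

ω = 2π×2811/60 = 294.4 rad/s; P_out = τω = 380 × 294.4 = 111872 W
P_in = P_out / η = 111872 / 0.894 = 125136 W
I_L = P_in / (√3·V_L·cosφ) = 125136 / (1.732 × 400 × 0.928) = 195 A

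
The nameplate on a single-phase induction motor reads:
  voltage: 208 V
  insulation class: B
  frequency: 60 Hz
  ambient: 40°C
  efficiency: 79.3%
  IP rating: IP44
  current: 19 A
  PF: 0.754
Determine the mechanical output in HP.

P_in = V·I·cosφ = 208 × 19 × 0.754 = 2980 W
P_out = η·P_in = 0.793 × 2980 = 2363 W
= 2363/746 = 3.17 HP

3.17 HP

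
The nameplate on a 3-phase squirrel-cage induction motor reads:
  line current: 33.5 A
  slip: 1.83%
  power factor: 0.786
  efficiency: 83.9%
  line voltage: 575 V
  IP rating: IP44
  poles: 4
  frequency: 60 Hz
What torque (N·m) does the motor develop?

119 N·m

P_in = √3·V·I·cosφ = 1.732 × 575 × 33.5 × 0.786 = 26223 W
P_out = η·P_in = 0.839 × 26223 = 22001 W
n_s = 120×60/4 = 1800 rpm; n = 1800×(1−0.0183) = 1767 rpm
ω = 2π×1767/60 = 185 rad/s
τ = P_out/ω = 22001/185 = 119 N·m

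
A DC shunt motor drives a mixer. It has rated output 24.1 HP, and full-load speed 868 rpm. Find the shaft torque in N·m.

198 N·m

P_out = 24.1 × 746 = 17979 W
ω = 2π × 868/60 = 90.9 rad/s
τ = P_out/ω = 17979/90.9 = 198 N·m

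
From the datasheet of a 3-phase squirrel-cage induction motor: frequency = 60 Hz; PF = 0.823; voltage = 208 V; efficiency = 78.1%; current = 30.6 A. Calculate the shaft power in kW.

7.09 kW

P_in = √3·V·I·cosφ = 1.732 × 208 × 30.6 × 0.823 = 9073 W
P_out = η·P_in = 0.781 × 9073 = 7086 W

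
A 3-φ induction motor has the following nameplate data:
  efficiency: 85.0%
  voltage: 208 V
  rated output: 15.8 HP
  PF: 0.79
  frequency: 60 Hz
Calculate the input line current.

P_out = 15.8 × 746 = 11787 W
P_in = P_out / η = 11787 / 0.850 = 13867 W
I_L = P_in / (√3·V_L·cosφ) = 13867 / (1.732 × 208 × 0.79) = 48.7 A

48.7 A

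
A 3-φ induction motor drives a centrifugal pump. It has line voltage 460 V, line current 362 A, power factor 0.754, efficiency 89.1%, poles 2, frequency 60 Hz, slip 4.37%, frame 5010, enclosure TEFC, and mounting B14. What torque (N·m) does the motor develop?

P_in = √3·V·I·cosφ = 1.732 × 460 × 362 × 0.754 = 217463 W
P_out = η·P_in = 0.891 × 217463 = 193760 W
n_s = 120×60/2 = 3600 rpm; n = 3600×(1−0.0437) = 3443 rpm
ω = 2π×3443/60 = 360.6 rad/s
τ = P_out/ω = 193760/360.6 = 537 N·m

537 N·m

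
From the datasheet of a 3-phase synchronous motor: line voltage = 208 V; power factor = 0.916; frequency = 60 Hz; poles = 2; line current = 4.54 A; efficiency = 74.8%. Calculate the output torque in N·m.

P_in = √3·V·I·cosφ = 1.732 × 208 × 4.54 × 0.916 = 1498 W
P_out = η·P_in = 0.748 × 1498 = 1121 W
n = n_s = 120×60/2 = 3600 rpm (synchronous)
ω = 2π×3600/60 = 377 rad/s
τ = P_out/ω = 1121/377 = 2.97 N·m

2.97 N·m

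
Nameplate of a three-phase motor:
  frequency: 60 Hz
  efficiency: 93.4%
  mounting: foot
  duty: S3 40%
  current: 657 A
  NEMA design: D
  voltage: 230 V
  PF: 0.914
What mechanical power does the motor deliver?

223 kW

P_in = √3·V·I·cosφ = 1.732 × 230 × 657 × 0.914 = 239214 W
P_out = η·P_in = 0.934 × 239214 = 223426 W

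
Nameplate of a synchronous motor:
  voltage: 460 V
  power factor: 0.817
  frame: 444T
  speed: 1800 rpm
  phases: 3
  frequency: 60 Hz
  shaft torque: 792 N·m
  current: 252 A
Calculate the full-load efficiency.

91.0 %

ω = 2π × 1800/60 = 188.5 rad/s; P_out = τω = 792 × 188.5 = 149292 W
P_in = √3·V_L·I_L·cosφ = 1.732 × 460 × 252 × 0.817 = 164032 W
η = P_out / P_in = 149292 / 164032 = 0.910 = 91.0%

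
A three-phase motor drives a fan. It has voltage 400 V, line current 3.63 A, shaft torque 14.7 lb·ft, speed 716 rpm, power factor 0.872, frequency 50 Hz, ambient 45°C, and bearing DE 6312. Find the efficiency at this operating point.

τ = 14.7 lb·ft × 1.356 = 19.93 N·m
ω = 2π × 716/60 = 74.98 rad/s; P_out = τω = 19.93 × 74.98 = 1494 W
P_in = √3·V_L·I_L·cosφ = 1.732 × 400 × 3.63 × 0.872 = 2193 W
η = P_out / P_in = 1494 / 2193 = 0.681 = 68.1%

68.1 %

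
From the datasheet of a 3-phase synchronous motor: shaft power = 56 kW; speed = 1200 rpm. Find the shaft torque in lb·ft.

ω = 2π × 1200/60 = 125.7 rad/s
τ = P/ω = 56000/125.7 = 445.5 N·m
In lb·ft: 445.5/1.356 = 329 lb·ft

329 lb·ft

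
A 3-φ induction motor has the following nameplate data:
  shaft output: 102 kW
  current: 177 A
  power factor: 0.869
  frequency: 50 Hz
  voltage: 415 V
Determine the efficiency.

P_out = 102 kW = 102000 W
P_in = √3·V_L·I_L·cosφ = 1.732 × 415 × 177 × 0.869 = 110558 W
η = P_out / P_in = 102000 / 110558 = 0.923 = 92.3%

92.3 %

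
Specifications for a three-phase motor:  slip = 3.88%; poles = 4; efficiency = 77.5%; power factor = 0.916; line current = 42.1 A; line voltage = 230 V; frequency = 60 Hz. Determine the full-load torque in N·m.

65.7 N·m

P_in = √3·V·I·cosφ = 1.732 × 230 × 42.1 × 0.916 = 15362 W
P_out = η·P_in = 0.775 × 15362 = 11906 W
n_s = 120×60/4 = 1800 rpm; n = 1800×(1−0.0388) = 1730 rpm
ω = 2π×1730/60 = 181.2 rad/s
τ = P_out/ω = 11906/181.2 = 65.7 N·m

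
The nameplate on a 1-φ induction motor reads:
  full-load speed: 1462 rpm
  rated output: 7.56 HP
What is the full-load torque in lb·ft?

27.2 lb·ft

P_out = 7.56 × 746 = 5640 W
ω = 2π × 1462/60 = 153.1 rad/s
τ = P_out/ω = 5640/153.1 = 36.84 N·m
In lb·ft: 36.84/1.356 = 27.2 lb·ft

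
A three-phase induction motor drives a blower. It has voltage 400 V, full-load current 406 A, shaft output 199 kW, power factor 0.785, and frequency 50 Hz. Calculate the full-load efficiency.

90.1 %

P_out = 199 kW = 199000 W
P_in = √3·V_L·I_L·cosφ = 1.732 × 400 × 406 × 0.785 = 220802 W
η = P_out / P_in = 199000 / 220802 = 0.901 = 90.1%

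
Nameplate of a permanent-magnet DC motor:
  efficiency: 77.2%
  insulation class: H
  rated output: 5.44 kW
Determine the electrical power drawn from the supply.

7.05 kW

P_out = 5440 W
P_in = P_out/η = 5440/0.772 = 7047 W = 7.05 kW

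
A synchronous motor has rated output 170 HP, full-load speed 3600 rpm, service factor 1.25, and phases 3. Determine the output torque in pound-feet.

P_out = 170 × 746 = 126820 W
ω = 2π × 3600/60 = 377 rad/s
τ = P_out/ω = 126820/377 = 336.4 N·m
In lb·ft: 336.4/1.356 = 248 lb·ft

248 lb·ft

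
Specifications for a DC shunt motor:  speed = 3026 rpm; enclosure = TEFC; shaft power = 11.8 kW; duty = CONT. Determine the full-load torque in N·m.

37.2 N·m

ω = 2π × 3026/60 = 316.9 rad/s
τ = P/ω = 11800/316.9 = 37.2 N·m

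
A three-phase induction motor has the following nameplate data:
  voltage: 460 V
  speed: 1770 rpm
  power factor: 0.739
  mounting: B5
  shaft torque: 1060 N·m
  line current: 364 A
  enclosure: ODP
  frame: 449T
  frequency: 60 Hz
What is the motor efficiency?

ω = 2π × 1770/60 = 185.4 rad/s; P_out = τω = 1060 × 185.4 = 196524 W
P_in = √3·V_L·I_L·cosφ = 1.732 × 460 × 364 × 0.739 = 214314 W
η = P_out / P_in = 196524 / 214314 = 0.917 = 91.7%

91.7 %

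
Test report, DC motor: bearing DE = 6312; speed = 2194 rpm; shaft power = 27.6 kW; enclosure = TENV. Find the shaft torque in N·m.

ω = 2π × 2194/60 = 229.8 rad/s
τ = P/ω = 27600/229.8 = 120 N·m

120 N·m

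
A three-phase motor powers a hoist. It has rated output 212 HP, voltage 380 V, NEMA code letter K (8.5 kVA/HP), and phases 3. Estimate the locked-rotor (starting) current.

2740 A

S_LR = 8.5 × 212 = 1802 kVA
I_LR = S_LR/(√3·V_L) = 1802000/(1.732×380) = 2740 A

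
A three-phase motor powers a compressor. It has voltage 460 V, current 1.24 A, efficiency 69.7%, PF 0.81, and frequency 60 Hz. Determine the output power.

0.558 kW

P_in = √3·V·I·cosφ = 1.732 × 460 × 1.24 × 0.81 = 800 W
P_out = η·P_in = 0.697 × 800 = 558 W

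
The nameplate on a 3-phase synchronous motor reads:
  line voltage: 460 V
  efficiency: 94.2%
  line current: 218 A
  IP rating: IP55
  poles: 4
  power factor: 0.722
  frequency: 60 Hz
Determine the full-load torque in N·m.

627 N·m

P_in = √3·V·I·cosφ = 1.732 × 460 × 218 × 0.722 = 125401 W
P_out = η·P_in = 0.942 × 125401 = 118128 W
n = n_s = 120×60/4 = 1800 rpm (synchronous)
ω = 2π×1800/60 = 188.5 rad/s
τ = P_out/ω = 118128/188.5 = 627 N·m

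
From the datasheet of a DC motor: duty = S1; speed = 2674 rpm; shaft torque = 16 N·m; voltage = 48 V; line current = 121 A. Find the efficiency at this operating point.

77.1 %

ω = 2π × 2674/60 = 280 rad/s; P_out = τω = 16 × 280 = 4480 W
P_in = V·I = 48 × 121 = 5808 W
η = P_out / P_in = 4480 / 5808 = 0.771 = 77.1%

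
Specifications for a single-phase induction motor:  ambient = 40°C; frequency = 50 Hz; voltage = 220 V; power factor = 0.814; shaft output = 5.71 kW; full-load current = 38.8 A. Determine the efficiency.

82.2 %

P_out = 5.71 kW = 5710 W
P_in = V·I·cosφ = 220 × 38.8 × 0.814 = 6948 W
η = P_out / P_in = 5710 / 6948 = 0.822 = 82.2%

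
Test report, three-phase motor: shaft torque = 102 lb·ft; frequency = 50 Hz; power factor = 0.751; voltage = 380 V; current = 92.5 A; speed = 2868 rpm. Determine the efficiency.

90.8 %

τ = 102 lb·ft × 1.356 = 138.3 N·m
ω = 2π × 2868/60 = 300.3 rad/s; P_out = τω = 138.3 × 300.3 = 41531 W
P_in = √3·V_L·I_L·cosφ = 1.732 × 380 × 92.5 × 0.751 = 45721 W
η = P_out / P_in = 41531 / 45721 = 0.908 = 90.8%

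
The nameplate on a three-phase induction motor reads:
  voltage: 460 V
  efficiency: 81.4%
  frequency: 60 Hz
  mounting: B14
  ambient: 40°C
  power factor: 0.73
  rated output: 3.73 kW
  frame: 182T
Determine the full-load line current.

P_out = 3.73 kW = 3730 W
P_in = P_out / η = 3730 / 0.814 = 4582 W
I_L = P_in / (√3·V_L·cosφ) = 4582 / (1.732 × 460 × 0.73) = 7.88 A

7.88 A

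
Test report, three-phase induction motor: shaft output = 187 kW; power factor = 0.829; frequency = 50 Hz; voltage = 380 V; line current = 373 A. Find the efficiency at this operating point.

P_out = 187 kW = 187000 W
P_in = √3·V_L·I_L·cosφ = 1.732 × 380 × 373 × 0.829 = 203514 W
η = P_out / P_in = 187000 / 203514 = 0.919 = 91.9%

91.9 %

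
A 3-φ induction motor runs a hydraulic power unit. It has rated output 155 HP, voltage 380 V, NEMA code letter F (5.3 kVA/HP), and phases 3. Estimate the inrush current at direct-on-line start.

1250 A

S_LR = 5.3 × 155 = 821.5 kVA
I_LR = S_LR/(√3·V_L) = 821500/(1.732×380) = 1250 A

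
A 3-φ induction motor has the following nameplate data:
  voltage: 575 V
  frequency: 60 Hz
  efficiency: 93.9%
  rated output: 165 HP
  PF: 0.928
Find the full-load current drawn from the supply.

P_out = 165 × 746 = 123090 W
P_in = P_out / η = 123090 / 0.939 = 131086 W
I_L = P_in / (√3·V_L·cosφ) = 131086 / (1.732 × 575 × 0.928) = 142 A

142 A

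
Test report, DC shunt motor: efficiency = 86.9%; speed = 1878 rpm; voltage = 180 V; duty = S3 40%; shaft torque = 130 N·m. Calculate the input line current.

ω = 2π×1878/60 = 196.7 rad/s; P_out = τω = 130 × 196.7 = 25571 W
P_in = P_out / η = 25571 / 0.869 = 29426 W
I = P_in / V = 29426 / 180 = 163 A

163 A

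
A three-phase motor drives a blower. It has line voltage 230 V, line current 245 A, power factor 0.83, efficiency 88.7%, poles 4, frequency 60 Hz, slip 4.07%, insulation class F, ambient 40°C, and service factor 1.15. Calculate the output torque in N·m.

397 N·m

P_in = √3·V·I·cosφ = 1.732 × 230 × 245 × 0.83 = 81007 W
P_out = η·P_in = 0.887 × 81007 = 71853 W
n_s = 120×60/4 = 1800 rpm; n = 1800×(1−0.0407) = 1727 rpm
ω = 2π×1727/60 = 180.9 rad/s
τ = P_out/ω = 71853/180.9 = 397 N·m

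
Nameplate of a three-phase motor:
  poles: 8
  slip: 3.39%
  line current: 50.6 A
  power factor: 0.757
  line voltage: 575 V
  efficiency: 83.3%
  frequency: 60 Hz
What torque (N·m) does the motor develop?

P_in = √3·V·I·cosφ = 1.732 × 575 × 50.6 × 0.757 = 38147 W
P_out = η·P_in = 0.833 × 38147 = 31776 W
n_s = 120×60/8 = 900 rpm; n = 900×(1−0.0339) = 869 rpm
ω = 2π×869/60 = 91 rad/s
τ = P_out/ω = 31776/91 = 349 N·m

349 N·m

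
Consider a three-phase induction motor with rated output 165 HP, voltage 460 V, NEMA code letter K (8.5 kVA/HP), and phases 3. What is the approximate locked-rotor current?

S_LR = 8.5 × 165 = 1402.5 kVA
I_LR = S_LR/(√3·V_L) = 1402500/(1.732×460) = 1760 A

1760 A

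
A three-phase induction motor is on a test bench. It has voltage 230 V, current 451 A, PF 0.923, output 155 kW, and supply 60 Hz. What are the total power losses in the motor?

P_in = √3·V·I·cosφ = 1.732×230×451×0.923 = 165827 W
P_out = 155000 W
Losses = P_in − P_out = 165827 − 155000 = 10827 W

10800 W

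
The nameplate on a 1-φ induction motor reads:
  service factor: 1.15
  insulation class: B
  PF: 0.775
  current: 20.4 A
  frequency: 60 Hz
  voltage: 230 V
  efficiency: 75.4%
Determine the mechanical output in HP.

3.68 HP

P_in = V·I·cosφ = 230 × 20.4 × 0.775 = 3636 W
P_out = η·P_in = 0.754 × 3636 = 2742 W
= 2742/746 = 3.68 HP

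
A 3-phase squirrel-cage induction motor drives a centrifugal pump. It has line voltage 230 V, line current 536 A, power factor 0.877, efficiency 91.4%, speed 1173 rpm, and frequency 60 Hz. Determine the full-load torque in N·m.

P_in = √3·V·I·cosφ = 1.732 × 230 × 536 × 0.877 = 187258 W
P_out = η·P_in = 0.914 × 187258 = 171154 W
n = 1173 rpm
ω = 2π×1173/60 = 122.8 rad/s
τ = P_out/ω = 171154/122.8 = 1390 N·m

1390 N·m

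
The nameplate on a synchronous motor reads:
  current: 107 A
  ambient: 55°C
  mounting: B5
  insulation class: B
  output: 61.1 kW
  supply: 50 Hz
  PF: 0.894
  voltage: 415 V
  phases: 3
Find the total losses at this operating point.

7660 W

P_in = √3·V·I·cosφ = 1.732×415×107×0.894 = 68757 W
P_out = 61100 W
Losses = P_in − P_out = 68757 − 61100 = 7657 W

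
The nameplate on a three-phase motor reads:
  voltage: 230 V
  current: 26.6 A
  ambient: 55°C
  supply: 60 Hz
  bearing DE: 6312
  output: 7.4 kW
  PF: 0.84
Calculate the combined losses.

P_in = √3·V·I·cosφ = 1.732×230×26.6×0.84 = 8901 W
P_out = 7400 W
Losses = P_in − P_out = 8901 − 7400 = 1501 W

1500 W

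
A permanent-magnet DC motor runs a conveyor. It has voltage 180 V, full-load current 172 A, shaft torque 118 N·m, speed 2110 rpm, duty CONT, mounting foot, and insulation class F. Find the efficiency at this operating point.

ω = 2π × 2110/60 = 221 rad/s; P_out = τω = 118 × 221 = 26078 W
P_in = V·I = 180 × 172 = 30960 W
η = P_out / P_in = 26078 / 30960 = 0.842 = 84.2%

84.2 %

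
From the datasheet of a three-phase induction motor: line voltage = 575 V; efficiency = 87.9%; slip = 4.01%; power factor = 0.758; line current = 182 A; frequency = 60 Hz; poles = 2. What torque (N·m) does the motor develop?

P_in = √3·V·I·cosφ = 1.732 × 575 × 182 × 0.758 = 137390 W
P_out = η·P_in = 0.879 × 137390 = 120766 W
n_s = 120×60/2 = 3600 rpm; n = 3600×(1−0.0401) = 3456 rpm
ω = 2π×3456/60 = 361.9 rad/s
τ = P_out/ω = 120766/361.9 = 334 N·m

334 N·m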